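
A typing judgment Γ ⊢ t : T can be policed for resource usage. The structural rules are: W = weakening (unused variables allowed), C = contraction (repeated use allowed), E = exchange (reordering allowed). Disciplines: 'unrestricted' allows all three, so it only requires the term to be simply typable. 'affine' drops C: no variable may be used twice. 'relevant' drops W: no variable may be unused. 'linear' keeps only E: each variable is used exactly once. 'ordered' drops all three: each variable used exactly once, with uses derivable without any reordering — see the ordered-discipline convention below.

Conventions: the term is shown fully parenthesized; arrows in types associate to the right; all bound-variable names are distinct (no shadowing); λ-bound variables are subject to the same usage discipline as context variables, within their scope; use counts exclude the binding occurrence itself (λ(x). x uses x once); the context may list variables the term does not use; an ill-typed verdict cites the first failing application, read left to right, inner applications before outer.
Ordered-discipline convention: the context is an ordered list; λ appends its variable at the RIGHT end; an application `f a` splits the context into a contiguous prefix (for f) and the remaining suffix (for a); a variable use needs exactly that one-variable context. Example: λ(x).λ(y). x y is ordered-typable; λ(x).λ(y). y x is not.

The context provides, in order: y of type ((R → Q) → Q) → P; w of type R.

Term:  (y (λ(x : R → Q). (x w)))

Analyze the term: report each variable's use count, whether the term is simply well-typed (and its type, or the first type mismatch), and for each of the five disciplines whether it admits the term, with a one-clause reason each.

variable uses: y: 1×; w: 1×; x [bound]: 1×
order of uses: y, x, w
typing: well-typed — term : P
ordered: ✗ — use order y, x, w needs exchange
linear: ✓ — single use per variable (y, w, x)
affine: ✓ — none of y, w, x used more than once
relevant: ✓ — every one of y, w, x appears
unrestricted: ✓ — type-checks (P) and nothing is barred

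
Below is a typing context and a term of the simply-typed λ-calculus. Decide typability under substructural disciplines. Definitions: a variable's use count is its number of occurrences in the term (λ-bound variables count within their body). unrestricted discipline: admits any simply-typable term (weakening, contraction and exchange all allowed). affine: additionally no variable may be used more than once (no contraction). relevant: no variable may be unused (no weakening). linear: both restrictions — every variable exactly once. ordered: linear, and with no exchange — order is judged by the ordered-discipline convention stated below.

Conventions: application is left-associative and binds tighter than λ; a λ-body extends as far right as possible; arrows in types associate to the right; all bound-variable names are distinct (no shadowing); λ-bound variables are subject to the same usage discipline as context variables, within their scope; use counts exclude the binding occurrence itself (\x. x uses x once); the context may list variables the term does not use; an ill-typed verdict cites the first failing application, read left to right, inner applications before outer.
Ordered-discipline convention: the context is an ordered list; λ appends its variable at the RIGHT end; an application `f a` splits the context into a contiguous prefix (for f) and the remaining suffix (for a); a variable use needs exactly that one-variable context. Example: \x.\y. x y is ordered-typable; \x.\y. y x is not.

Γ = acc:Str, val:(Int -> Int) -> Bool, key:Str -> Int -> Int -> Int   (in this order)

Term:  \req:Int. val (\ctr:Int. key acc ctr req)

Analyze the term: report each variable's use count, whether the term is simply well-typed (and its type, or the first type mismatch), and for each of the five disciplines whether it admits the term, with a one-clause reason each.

variable uses: acc: 1×, val: 1×, key: 1×, req (bound): 1×, ctr (bound): 1×
left-to-right use order: val, key, acc, ctr, req
typing: the term checks, with type Int -> Bool
ordered: ✗ — no ordered split (uses run val, key, acc, ctr, req)
linear: ✓ — each of acc, val, key, req, ctr used exactly once
affine: ✓ — none of acc, val, key, req, ctr used more than once
relevant: ✓ — at least one use each (acc, val, key, req, ctr)
unrestricted: ✓ — well-typed at Int -> Bool; no restrictions here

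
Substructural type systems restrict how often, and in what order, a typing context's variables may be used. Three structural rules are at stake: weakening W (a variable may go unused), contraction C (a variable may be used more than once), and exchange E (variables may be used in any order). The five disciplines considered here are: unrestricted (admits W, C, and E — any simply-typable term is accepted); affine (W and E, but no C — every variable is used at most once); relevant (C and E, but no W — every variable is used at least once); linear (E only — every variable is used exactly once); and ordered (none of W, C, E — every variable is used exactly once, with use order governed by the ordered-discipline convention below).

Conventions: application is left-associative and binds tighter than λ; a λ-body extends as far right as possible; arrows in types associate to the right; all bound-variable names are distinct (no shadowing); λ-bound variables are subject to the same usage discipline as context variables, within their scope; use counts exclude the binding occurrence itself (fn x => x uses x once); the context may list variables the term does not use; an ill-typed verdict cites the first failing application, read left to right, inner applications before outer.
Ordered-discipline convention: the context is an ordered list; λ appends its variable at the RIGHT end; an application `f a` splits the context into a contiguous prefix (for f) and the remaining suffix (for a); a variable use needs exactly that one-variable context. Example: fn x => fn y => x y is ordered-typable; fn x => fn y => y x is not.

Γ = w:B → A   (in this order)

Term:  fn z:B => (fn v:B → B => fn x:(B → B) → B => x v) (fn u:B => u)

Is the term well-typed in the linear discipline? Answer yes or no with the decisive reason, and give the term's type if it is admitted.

no — w, z left unused
use counts: w: 0, z (bound): 0, v (bound): 1, x (bound): 1, u (bound): 1
uses in reading order: x, v, u
typing: well-typed at B → ((B → B) → B) → B
summary: ordered ✗, linear ✗, affine ✓, relevant ✗, unrestricted ✓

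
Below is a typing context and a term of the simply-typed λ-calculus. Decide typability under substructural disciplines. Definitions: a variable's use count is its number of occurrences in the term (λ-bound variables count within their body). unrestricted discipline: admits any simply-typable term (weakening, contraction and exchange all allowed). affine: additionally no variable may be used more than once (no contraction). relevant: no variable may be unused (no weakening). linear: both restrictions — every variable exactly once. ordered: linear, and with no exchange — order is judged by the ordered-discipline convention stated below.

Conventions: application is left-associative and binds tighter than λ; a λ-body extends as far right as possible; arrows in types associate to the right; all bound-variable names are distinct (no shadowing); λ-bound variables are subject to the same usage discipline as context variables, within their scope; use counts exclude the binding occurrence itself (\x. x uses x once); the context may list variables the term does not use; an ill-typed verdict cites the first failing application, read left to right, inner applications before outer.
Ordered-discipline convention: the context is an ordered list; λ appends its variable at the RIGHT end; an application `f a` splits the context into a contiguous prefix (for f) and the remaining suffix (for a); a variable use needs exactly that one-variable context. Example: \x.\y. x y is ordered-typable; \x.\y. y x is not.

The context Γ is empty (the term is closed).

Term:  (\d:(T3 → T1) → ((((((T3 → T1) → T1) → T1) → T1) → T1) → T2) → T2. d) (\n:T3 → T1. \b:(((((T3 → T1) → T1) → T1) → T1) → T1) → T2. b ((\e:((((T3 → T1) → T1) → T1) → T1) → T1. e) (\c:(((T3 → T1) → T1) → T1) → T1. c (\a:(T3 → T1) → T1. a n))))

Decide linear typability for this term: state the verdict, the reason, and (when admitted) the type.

yes — single use per variable (d, n, b, e, c, a); term : (T3 → T1) → ((((((T3 → T1) → T1) → T1) → T1) → T1) → T2) → T2
use counts: d (bound) ×1; n (bound) ×1; b (bound) ×1; e (bound) ×1; c (bound) ×1; a (bound) ×1
uses in reading order: d, b, e, c, a, n
typing: well-typed at (T3 → T1) → ((((((T3 → T1) → T1) → T1) → T1) → T1) → T2) → T2
per-discipline verdicts: ordered ✗; linear ✓; affine ✓; relevant ✓; unrestricted ✓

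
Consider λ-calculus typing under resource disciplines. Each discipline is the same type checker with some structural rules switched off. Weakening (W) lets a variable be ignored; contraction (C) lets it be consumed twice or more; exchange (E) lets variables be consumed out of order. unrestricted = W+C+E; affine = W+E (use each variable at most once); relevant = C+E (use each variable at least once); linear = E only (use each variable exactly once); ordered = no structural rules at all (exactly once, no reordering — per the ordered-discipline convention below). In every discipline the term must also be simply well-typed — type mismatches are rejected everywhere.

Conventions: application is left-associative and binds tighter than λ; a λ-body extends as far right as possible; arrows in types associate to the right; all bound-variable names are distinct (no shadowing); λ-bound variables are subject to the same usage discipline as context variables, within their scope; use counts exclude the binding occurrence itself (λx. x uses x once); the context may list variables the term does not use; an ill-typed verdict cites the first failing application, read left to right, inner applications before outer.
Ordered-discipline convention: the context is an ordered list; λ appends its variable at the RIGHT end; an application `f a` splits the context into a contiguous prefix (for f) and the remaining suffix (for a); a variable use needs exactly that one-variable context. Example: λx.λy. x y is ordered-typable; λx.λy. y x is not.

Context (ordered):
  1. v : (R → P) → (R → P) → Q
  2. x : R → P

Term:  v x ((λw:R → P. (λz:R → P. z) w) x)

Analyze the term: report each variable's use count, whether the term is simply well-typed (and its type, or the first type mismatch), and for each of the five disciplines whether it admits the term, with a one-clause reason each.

counts: v: 1×, x: 2×, w (λ-bound): 1×, z (λ-bound): 1×
use order (left to right): v, x, z, w, x
typing: the term checks, with type Q
ordered: ✗, needs contraction — x ×2
linear: ✗, needs contraction — x ×2
affine: ✗, needs contraction — x ×2
relevant: ✓, every one of v, x, w, z appears
unrestricted: ✓, simply typable at Q; W, C, E all held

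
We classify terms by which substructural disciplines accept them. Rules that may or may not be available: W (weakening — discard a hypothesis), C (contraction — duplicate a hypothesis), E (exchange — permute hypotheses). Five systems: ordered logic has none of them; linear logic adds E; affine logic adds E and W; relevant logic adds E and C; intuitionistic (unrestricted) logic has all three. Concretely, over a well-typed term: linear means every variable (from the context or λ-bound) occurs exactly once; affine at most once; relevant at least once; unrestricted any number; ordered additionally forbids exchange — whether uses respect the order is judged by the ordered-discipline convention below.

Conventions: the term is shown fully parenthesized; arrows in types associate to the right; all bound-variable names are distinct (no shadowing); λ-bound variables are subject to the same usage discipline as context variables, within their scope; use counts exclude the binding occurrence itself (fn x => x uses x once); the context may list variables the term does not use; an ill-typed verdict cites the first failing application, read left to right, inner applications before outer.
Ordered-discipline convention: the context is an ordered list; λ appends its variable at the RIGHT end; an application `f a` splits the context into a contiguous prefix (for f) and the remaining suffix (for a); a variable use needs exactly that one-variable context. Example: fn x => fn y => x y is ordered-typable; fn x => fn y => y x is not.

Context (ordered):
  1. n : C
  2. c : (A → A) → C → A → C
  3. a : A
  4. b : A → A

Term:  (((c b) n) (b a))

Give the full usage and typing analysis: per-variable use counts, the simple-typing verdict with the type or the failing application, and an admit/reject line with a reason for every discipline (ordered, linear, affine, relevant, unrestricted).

usage: n: 1; c: 1; a: 1; b: 2
uses in reading order: c, b, n, b, a
typing: ✓ — C
ordered ✗ (uses contraction: b ×2)
linear ✗ (uses contraction: b ×2)
affine ✗ (uses contraction: b ×2)
relevant ✓ (n, c, a, b: all used, weakening unneeded)
unrestricted ✓ (typability at C is all that's needed)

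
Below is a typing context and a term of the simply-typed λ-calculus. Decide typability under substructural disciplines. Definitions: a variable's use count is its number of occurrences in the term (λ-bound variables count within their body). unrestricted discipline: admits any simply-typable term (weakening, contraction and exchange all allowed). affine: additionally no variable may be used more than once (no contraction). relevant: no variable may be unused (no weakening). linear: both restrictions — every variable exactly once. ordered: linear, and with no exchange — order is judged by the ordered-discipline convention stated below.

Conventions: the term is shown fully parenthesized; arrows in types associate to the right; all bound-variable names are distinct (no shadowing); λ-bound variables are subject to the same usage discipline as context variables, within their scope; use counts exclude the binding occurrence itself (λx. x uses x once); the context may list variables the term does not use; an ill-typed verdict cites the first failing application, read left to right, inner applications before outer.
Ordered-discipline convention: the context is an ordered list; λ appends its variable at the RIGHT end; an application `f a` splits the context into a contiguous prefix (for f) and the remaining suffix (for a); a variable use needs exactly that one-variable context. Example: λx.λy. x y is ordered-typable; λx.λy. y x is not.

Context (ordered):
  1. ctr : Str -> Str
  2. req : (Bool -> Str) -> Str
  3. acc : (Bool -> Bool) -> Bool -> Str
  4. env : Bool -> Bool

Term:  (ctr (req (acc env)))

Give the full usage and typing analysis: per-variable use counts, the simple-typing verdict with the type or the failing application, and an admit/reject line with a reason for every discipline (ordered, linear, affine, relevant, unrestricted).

variable uses: ctr=1, req=1, acc=1, env=1
left-to-right use order: ctr, req, acc, env
typing: ✓ — Str
ordered: ✓, ctr, req, acc, env: once each, no exchange needed
linear: ✓, single use per variable (ctr, req, acc, env)
affine: ✓, no duplicate uses among ctr, req, acc, env
relevant: ✓, ctr, req, acc, env: all used, weakening unneeded
unrestricted: ✓, simply typable at Str; W, C, E all held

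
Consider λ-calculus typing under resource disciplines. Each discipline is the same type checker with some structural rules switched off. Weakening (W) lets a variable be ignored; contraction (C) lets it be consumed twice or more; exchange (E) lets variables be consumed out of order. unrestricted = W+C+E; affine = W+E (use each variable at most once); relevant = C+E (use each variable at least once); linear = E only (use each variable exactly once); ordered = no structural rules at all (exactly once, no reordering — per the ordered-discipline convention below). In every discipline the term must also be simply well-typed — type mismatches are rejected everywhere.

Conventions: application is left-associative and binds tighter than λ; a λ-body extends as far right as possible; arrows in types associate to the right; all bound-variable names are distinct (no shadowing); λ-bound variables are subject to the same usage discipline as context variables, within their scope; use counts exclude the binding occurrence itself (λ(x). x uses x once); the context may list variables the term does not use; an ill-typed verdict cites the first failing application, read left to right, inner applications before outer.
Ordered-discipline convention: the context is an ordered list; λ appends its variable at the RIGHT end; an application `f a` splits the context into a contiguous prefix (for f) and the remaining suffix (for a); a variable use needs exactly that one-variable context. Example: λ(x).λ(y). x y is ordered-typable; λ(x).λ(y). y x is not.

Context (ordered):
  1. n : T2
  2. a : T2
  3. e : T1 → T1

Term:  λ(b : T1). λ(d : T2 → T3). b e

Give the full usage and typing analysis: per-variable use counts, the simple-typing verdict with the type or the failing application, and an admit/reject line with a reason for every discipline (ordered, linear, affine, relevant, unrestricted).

counts: n: 0, a: 0, e: 1, b [bound]: 1, d [bound]: 0
order of uses: b, e
typing: ill-typed: applying a non-function (T1)
ordered ✗ (fails simple typing)
linear ✗ (a type mismatch blocks all five)
affine ✗ (the type mismatch rejects it)
relevant ✗ (not simply typable)
unrestricted ✗ (fails simple typing)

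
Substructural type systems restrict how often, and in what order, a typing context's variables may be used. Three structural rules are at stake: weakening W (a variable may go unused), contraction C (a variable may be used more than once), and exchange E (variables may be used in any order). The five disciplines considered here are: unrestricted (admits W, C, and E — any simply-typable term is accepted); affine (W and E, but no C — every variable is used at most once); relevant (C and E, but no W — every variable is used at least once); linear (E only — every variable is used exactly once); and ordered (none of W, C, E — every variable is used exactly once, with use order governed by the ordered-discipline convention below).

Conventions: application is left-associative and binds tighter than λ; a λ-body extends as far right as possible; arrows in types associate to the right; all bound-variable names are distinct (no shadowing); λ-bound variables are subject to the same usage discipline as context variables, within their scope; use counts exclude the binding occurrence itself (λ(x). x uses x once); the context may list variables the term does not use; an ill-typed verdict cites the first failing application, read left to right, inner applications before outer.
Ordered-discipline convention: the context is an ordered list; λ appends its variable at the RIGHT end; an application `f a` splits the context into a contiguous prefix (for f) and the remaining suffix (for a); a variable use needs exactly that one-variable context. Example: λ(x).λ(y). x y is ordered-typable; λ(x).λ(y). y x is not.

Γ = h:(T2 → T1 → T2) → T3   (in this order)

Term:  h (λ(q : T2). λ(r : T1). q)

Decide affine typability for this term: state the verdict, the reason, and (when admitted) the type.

yes — at most one use each (h, q, r); term : T3
variable uses: h=1, q [bound]=1, r [bound]=0
use order (left to right): h, q
typing: well-typed — term : T3
all disciplines: ordered ✗ · linear ✗ · affine ✓ · relevant ✗ · unrestricted ✓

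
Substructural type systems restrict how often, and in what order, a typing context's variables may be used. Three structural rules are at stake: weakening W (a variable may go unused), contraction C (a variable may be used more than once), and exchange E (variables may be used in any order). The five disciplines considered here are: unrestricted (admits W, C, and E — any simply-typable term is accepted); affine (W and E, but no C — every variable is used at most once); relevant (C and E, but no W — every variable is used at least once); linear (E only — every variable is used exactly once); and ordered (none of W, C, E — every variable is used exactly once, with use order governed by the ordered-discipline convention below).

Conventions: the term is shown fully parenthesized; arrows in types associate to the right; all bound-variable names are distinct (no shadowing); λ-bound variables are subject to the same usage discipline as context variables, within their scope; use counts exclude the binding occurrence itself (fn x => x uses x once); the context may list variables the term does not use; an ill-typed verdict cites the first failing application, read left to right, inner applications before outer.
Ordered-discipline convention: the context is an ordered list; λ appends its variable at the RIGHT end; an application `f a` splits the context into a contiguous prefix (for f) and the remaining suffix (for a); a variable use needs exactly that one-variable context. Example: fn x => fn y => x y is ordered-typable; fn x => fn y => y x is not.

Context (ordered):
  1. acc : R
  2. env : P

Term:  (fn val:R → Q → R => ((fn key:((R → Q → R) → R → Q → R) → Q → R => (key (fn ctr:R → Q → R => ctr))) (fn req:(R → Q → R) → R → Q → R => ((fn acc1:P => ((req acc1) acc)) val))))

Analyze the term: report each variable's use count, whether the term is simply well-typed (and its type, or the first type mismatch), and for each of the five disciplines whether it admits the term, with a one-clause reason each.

counts: acc=1; env=0; val (bound)=1; key (bound)=1; ctr (bound)=1; req (bound)=1; acc1 (bound)=1
uses in reading order: key, ctr, req, acc1, acc, val
typing: ill-typed: an application expects R → Q → R but receives P
ordered ✗ (fails simple typing)
linear ✗ (a type mismatch blocks all five)
affine ✗ (the type mismatch rejects it)
relevant ✗ (not simply typable)
unrestricted ✗ (fails simple typing)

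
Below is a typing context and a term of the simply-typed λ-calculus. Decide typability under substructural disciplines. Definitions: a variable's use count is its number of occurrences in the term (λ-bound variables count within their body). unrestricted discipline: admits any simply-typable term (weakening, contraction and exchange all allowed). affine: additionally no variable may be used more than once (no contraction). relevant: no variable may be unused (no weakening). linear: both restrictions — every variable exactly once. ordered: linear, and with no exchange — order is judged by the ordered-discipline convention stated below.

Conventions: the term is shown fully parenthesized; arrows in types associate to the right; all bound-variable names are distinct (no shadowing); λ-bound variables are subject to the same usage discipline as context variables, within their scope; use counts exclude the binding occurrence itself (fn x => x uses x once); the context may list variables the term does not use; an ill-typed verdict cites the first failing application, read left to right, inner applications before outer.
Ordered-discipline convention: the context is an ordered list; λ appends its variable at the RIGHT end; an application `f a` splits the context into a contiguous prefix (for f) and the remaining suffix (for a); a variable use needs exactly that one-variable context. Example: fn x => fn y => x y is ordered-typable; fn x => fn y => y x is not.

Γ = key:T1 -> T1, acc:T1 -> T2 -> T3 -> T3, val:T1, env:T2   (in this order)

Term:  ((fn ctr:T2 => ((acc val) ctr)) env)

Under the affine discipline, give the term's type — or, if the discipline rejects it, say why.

term : T3 -> T3
counts: key=0; acc=1; val=1; env=1; ctr (λ-bound)=1
left-to-right use order: acc, val, ctr, env
typing: well-typed — term : T3 -> T3
all disciplines: ordered ✗; linear ✗; affine ✓; relevant ✗; unrestricted ✓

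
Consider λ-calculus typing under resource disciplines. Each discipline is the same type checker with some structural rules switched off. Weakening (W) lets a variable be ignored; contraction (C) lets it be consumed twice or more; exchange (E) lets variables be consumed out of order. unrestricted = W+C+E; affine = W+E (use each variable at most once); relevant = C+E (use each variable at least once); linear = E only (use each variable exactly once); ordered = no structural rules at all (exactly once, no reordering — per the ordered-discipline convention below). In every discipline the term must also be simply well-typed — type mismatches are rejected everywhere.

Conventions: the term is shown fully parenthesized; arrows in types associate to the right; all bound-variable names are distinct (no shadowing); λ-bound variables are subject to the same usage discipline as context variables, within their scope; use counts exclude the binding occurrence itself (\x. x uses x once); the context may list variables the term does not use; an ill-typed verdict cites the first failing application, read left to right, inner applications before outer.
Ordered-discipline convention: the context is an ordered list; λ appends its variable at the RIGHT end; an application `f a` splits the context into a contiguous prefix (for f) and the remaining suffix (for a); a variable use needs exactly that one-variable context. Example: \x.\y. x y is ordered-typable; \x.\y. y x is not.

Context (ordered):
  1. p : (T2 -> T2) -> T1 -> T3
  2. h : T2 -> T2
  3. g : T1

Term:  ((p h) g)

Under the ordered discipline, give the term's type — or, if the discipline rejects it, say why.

term : T3
variable uses: p=1; h=1; g=1
left-to-right use order: p, h, g
typing: ✓ — T3
all disciplines: ordered ✓; linear ✓; affine ✓; relevant ✓; unrestricted ✓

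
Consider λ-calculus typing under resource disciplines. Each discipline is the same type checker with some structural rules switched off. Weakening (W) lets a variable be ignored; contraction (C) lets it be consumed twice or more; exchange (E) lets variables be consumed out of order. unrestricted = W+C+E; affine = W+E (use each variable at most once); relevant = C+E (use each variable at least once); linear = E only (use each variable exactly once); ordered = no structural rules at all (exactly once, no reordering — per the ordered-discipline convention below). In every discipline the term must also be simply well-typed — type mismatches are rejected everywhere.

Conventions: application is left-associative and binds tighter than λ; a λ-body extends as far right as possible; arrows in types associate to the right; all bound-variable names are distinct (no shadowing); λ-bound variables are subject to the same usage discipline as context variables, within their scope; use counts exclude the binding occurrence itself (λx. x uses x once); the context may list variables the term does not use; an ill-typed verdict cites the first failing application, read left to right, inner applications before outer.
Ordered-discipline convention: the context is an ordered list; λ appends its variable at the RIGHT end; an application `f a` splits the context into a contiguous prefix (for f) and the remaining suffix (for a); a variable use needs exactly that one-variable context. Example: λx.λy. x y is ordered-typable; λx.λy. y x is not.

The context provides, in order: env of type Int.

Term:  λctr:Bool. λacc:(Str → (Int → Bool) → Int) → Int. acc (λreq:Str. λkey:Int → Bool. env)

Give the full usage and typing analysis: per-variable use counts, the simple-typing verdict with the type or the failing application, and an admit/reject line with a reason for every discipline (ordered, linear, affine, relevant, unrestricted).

use counts: env: 1; ctr (λ-bound): 0; acc (λ-bound): 1; req (λ-bound): 0; key (λ-bound): 0
use order (left to right): acc, env
typing: well-typed — term : Bool → ((Str → (Int → Bool) → Int) → Int) → Int
ordered: ✗ — needs weakening: ctr, req, key unused
linear: ✗ — needs weakening: ctr, req, key unused
affine: ✓ — no duplicate uses among env, ctr, acc, req, key
relevant: ✗ — needs weakening: ctr, req, key unused
unrestricted: ✓ — well-typed at Bool → ((Str → (Int → Bool) → Int) → Int) → Int; no restrictions here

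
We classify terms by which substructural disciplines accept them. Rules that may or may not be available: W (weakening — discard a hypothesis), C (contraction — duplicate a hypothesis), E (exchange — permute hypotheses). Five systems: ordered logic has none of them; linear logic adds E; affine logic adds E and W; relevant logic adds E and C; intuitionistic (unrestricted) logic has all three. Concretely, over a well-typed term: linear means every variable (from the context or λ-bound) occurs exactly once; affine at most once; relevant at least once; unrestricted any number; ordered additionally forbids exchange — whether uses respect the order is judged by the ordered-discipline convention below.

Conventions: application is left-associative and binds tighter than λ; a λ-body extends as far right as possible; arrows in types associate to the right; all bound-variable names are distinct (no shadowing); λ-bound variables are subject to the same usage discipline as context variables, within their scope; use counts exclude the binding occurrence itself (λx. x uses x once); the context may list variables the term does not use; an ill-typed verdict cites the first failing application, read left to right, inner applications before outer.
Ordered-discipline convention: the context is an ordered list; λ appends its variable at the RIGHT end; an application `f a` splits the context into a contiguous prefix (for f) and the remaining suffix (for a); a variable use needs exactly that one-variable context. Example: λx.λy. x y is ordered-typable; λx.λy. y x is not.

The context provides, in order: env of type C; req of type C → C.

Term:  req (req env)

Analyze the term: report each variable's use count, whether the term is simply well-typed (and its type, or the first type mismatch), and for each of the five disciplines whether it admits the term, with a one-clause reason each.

counts: env ×1; req ×2
use order (left to right): req, req, env
typing: well-typed — term : C
ordered: ✗, needs contraction — req ×2
linear: ✗, needs contraction — req ×2
affine: ✗, needs contraction — req ×2
relevant: ✓, at least one use each (env, req)
unrestricted: ✓, well-typed at C; no restrictions here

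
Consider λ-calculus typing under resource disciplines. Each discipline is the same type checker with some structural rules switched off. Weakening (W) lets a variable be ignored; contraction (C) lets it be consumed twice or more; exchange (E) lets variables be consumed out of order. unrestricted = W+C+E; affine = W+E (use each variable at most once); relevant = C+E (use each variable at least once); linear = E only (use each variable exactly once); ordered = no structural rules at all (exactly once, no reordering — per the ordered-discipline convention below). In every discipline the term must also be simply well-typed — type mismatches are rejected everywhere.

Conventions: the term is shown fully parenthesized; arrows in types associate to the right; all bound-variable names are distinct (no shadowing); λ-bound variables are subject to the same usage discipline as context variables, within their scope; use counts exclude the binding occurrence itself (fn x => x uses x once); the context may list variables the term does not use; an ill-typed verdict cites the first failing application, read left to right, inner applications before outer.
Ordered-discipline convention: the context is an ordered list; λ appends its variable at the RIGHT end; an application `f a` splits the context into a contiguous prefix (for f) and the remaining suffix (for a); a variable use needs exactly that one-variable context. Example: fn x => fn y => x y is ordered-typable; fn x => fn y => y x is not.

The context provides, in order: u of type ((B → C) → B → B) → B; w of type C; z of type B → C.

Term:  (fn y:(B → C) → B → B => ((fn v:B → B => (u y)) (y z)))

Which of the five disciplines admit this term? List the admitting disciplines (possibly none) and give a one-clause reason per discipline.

admitting disciplines: unrestricted
counts: u: 1×, w: 0×, z: 1×, y [bound]: 2×, v [bound]: 0×
left-to-right use order: u, y, y, z
typing: well-typed at ((B → C) → B → B) → B
ordered: ✗, y ×2 used more than once (contraction); unused: w, v — weakening required
linear: ✗, y ×2 used more than once (contraction); unused: w, v — weakening required
affine: ✗, y ×2 used more than once (contraction)
relevant: ✗, unused: w, v — weakening required
unrestricted: ✓, simply typable at ((B → C) → B → B) → B; W, C, E all held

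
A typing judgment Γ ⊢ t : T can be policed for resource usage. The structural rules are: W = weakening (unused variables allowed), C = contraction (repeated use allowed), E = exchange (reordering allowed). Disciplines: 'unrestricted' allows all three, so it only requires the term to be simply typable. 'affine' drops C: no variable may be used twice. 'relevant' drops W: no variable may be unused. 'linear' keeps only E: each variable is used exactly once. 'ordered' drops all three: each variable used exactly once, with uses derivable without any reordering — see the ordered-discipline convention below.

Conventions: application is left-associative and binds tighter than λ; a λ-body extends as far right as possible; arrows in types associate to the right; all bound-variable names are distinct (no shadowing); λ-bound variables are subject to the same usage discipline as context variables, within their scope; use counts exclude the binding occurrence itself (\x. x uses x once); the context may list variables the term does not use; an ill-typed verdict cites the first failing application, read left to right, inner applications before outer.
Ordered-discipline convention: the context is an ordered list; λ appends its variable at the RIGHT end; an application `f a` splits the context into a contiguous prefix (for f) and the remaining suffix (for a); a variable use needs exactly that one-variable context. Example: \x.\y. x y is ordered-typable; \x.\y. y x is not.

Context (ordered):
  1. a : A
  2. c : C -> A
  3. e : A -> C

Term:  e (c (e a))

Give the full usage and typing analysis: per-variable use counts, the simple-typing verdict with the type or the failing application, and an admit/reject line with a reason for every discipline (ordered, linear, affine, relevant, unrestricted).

usage: a: 1×; c: 1×; e: 2×
uses in reading order: e, c, e, a
typing: well-typed — term : C
ordered: ✗ — e ×2 used more than once (contraction)
linear: ✗ — e ×2 used more than once (contraction)
affine: ✗ — e ×2 used more than once (contraction)
relevant: ✓ — none of a, c, e goes unused
unrestricted: ✓ — type-checks (C) and nothing is barred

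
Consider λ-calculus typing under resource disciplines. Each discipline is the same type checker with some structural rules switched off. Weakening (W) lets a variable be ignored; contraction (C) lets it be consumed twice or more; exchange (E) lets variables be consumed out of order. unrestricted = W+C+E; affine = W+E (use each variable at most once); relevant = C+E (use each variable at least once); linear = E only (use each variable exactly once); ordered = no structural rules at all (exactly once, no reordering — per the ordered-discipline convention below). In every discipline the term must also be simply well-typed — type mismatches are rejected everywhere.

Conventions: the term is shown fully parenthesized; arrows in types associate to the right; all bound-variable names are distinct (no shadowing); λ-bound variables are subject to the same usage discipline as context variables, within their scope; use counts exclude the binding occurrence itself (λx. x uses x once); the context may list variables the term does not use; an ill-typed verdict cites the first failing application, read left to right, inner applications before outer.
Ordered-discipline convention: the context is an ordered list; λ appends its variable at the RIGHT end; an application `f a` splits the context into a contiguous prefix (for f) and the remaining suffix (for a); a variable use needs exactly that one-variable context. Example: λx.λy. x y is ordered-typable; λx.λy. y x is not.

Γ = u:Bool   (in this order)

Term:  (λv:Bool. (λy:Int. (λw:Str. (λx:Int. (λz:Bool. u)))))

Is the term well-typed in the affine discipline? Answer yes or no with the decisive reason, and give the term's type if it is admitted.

yes — none of u, v, y, w, x, z used more than once; term : Bool -> Int -> Str -> Int -> Bool -> Bool
counts: u: 1×; v (bound): 0×; y (bound): 0×; w (bound): 0×; x (bound): 0×; z (bound): 0×
uses in reading order: u
typing: the term checks, with type Bool -> Int -> Str -> Int -> Bool -> Bool
all disciplines: ordered ✗; linear ✗; affine ✓; relevant ✗; unrestricted ✓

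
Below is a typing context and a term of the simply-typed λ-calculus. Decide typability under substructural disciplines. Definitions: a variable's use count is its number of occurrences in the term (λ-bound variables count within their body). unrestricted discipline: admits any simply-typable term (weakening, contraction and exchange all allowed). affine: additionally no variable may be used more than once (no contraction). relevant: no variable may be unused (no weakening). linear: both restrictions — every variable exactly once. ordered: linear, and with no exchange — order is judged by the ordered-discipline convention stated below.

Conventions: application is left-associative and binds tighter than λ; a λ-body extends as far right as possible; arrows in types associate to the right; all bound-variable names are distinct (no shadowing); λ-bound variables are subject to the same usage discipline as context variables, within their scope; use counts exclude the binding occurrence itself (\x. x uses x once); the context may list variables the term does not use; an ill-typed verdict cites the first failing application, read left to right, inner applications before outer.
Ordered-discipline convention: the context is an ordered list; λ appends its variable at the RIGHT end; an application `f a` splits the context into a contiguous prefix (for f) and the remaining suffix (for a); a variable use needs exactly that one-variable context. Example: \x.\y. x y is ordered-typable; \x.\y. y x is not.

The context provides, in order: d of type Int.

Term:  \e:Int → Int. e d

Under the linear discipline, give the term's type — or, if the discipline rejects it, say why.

term : (Int → Int) → Int
variable uses: d=1, e (bound)=1
order of uses: e, d
typing: the term checks, with type (Int → Int) → Int
summary: ordered ✗ | linear ✓ | affine ✓ | relevant ✓ | unrestricted ✓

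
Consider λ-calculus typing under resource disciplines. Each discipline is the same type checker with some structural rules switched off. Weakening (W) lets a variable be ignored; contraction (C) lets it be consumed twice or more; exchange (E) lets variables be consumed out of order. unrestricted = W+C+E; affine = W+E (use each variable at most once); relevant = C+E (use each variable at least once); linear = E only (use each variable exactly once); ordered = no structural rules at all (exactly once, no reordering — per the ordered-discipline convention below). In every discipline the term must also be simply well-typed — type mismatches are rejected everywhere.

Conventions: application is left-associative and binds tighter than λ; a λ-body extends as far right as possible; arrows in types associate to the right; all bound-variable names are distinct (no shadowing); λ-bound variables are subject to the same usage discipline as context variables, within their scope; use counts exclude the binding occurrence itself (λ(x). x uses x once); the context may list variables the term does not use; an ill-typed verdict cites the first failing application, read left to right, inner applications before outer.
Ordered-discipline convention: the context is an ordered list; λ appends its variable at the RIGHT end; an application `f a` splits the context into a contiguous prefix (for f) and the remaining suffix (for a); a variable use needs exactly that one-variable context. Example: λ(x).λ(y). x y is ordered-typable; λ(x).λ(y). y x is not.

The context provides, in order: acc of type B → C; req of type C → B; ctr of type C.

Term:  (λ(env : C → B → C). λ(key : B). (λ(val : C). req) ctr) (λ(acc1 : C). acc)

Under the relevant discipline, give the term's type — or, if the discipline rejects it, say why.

not well-typed under relevant — env, key, val, acc1 never used (weakening)
use counts: acc ×1, req ×1, ctr ×1, env [bound] ×0, key [bound] ×0, val [bound] ×0, acc1 [bound] ×0
use order (left to right): req, ctr, acc
typing: well-typed at B → C → B
per-discipline verdicts: ordered ✗ · linear ✗ · affine ✓ · relevant ✗ · unrestricted ✓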